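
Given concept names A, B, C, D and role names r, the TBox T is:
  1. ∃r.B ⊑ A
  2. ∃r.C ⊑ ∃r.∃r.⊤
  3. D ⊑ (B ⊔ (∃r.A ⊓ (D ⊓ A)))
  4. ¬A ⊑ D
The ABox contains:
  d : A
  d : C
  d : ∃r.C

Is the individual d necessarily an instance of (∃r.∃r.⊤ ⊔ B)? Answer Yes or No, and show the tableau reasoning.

Yes

1. d : (∃r.∃r.⊤ ⊔ B)?  L(d) = {A, C, ∃r.C} ∪ {(∀r.∀r.⊥ ⊓ ¬B)}
   clash ⊥ at an ∃-successor — d ∈ (∃r.∃r.⊤ ⊔ B)
2. Hence d : (∃r.∃r.⊤ ⊔ B): entailed.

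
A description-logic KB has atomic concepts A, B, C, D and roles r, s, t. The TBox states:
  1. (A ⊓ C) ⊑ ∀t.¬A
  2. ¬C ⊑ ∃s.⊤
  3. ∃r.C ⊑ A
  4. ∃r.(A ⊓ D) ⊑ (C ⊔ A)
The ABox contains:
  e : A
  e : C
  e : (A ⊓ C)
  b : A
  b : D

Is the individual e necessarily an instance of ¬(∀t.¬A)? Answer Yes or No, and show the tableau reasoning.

No

1. e : ¬(∀t.¬A)?  L(e) = {A, C, (A ⊓ C)} ∪ {∀t.¬A}
   open: L(e) ⊇ {A, C, ∀r.(¬A ⊔ ¬D), ∀t.¬A} — e ∉ ¬(∀t.¬A) possible
2. Hence e : ¬(∀t.¬A): not entailed.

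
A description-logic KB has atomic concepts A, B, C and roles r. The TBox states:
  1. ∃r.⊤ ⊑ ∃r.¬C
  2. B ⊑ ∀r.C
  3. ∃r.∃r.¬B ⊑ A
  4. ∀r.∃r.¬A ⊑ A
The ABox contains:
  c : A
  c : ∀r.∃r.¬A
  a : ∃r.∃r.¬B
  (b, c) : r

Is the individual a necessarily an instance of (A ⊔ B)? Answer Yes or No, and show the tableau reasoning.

1. a : (A ⊔ B)?  L(a) = {∃r.∃r.¬B} ∪ {(¬A ⊓ ¬B)}
   clash {A, ¬A} at a — a ∈ (A ⊔ B)
2. Hence a : (A ⊔ B): entailed.

Yes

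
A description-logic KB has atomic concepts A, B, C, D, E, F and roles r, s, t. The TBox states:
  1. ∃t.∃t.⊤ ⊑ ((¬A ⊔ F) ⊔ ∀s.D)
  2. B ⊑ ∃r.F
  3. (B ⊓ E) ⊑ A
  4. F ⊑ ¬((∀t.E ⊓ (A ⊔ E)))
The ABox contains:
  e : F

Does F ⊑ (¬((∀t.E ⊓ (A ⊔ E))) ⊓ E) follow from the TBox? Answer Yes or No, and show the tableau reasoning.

No

1. F ⊑ (¬((∀t.E ⊓ (A ⊔ E))) ⊓ E)  ⇔  (F ⊓ ((∀t.E ⊓ (A ⊔ E)) ⊔ ¬E)) unsat w.r.t. T
   apply at x₀: F⊑¬((∀t.E ⊓ (A ⊔ E)))
   open: L(x₀) ⊇ {F, ¬B, ¬E, ∀t.∀t.⊥, ∃t.¬E} (+ ∃-successors)
2. Hence F ⊑ (¬((∀t.E ⊓ (A ⊔ E))) ⊓ E): not entailed.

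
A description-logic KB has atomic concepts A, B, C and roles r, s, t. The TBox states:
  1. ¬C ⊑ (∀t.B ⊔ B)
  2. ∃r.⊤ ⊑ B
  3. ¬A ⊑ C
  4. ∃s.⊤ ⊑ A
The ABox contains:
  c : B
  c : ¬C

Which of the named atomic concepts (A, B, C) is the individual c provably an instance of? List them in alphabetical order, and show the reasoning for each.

{A, B}

1. c : A?  L(c) = {B, ¬C} ∪ {¬A}
   clash {C, ¬C} at c — c ∈ A
2. c : B?  L(c) = {B, ¬C} ∪ {¬B}
   clash {B, ¬B} at c — c ∈ B
3. c : C?  L(c) = {B, ¬C} ∪ {¬C}
   apply at c: ¬C⊑(∀t.B ⊔ B)
   open: L(c) ⊇ {A, B, ¬C} — c ∉ C possible
4. Entailed for c: {A, B}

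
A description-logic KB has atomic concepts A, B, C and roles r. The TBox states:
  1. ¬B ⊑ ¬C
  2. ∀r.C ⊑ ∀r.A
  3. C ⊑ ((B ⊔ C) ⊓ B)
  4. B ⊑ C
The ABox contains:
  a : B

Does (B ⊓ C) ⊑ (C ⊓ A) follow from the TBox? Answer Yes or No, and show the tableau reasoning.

No

1. (B ⊓ C) ⊑ (C ⊓ A)  ⇔  ((B ⊓ C) ⊓ (¬C ⊔ ¬A)) unsat w.r.t. T
   apply at x₀: C⊑((B ⊔ C) ⊓ B)
   open: L(x₀) ⊇ {B, C, ¬A, ∃r.¬C} (+ ∃-successors)
2. Hence (B ⊓ C) ⊑ (C ⊓ A): not entailed.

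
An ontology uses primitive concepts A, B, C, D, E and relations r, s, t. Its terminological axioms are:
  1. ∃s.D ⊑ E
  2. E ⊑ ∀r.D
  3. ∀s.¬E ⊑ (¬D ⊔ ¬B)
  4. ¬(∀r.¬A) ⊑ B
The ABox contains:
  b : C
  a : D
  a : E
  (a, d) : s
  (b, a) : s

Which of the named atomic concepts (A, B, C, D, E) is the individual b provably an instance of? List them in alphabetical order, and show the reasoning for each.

1. b : A?  L(b) = {C} ∪ {¬A}
   open: L(b) ⊇ {C, E, ¬A, ∀r.D, ∀r.¬A, …} (+ ∃-successors) — b ∉ A possible
2. b : B?  L(b) = {C} ∪ {¬B}
   open: L(b) ⊇ {C, E, ¬B, ∀r.D, ∀r.¬A, …} (+ ∃-successors) — b ∉ B possible
3. b : C?  L(b) = {C} ∪ {¬C}
   clash {C, ¬C} at b — b ∈ C
4. b : D?  L(b) = {C} ∪ {¬D}
   open: L(b) ⊇ {C, E, ¬D, ∀r.D, ∀r.¬A, …} (+ ∃-successors) — b ∉ D possible
5. b : E?  L(b) = {C} ∪ {¬E}
   clash {E, ¬E} at b — b ∈ E
6. Entailed for b: {C, E}

{C, E}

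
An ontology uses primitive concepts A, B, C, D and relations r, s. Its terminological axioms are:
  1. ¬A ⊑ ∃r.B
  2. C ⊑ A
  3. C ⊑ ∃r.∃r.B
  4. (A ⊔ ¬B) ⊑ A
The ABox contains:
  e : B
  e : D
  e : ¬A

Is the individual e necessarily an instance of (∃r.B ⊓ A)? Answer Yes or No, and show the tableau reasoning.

No

1. e : (∃r.B ⊓ A)?  L(e) = {B, D, ¬A} ∪ {(∀r.¬B ⊔ ¬A)}
   apply at e: ¬A⊑∃r.B
   open: L(e) ⊇ {B, D, ¬A, ¬C, ∃r.B} (+ ∃-successors) — e ∉ (∃r.B ⊓ A) possible
2. Hence e : (∃r.B ⊓ A): not entailed.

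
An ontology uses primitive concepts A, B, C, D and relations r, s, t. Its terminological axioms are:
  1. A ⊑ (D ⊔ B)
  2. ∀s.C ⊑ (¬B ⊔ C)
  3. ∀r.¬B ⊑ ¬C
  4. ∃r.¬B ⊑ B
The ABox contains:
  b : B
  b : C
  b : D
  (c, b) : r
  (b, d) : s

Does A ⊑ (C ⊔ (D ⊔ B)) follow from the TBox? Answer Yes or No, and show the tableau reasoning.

Yes

1. A ⊑ (C ⊔ (D ⊔ B))  ⇔  (A ⊓ (¬C ⊓ (¬D ⊓ ¬B))) unsat w.r.t. T
   all branches close; clash {B, ¬B} at x₀
2. Hence A ⊑ (C ⊔ (D ⊔ B)): entailed.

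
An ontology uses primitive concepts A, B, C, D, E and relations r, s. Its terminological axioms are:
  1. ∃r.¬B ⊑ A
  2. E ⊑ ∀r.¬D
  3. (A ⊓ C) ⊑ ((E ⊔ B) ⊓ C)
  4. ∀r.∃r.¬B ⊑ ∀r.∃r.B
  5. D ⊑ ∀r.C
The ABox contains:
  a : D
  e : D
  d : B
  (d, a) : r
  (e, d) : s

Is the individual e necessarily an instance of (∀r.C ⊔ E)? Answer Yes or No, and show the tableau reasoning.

Yes

1. e : (∀r.C ⊔ E)?  L(e) = {D} ∪ {(∃r.¬C ⊓ ¬E)}
   clash {C, ¬C} at an ∃-successor — e ∈ (∀r.C ⊔ E)
2. Hence e : (∀r.C ⊔ E): entailed.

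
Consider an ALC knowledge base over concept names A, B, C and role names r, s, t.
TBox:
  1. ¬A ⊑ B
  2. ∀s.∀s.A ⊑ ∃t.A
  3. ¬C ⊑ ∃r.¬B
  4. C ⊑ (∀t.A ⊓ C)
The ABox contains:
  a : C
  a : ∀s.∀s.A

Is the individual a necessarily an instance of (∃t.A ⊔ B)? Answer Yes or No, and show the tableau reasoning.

Yes

1. a : (∃t.A ⊔ B)?  L(a) = {C, ∀s.∀s.A} ∪ {(∀t.¬A ⊓ ¬B)}
   clash {B, ¬B} at a — a ∈ (∃t.A ⊔ B)
2. Hence a : (∃t.A ⊔ B): entailed.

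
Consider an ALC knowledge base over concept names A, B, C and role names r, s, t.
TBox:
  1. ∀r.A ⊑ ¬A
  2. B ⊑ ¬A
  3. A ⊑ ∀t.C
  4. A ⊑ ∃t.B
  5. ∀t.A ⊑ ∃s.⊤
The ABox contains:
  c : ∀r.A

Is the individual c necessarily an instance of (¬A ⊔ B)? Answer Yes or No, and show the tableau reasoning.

Yes

1. c : (¬A ⊔ B)?  L(c) = {∀r.A} ∪ {(A ⊓ ¬B)}
   clash {A, ¬A} at c — c ∈ (¬A ⊔ B)
2. Hence c : (¬A ⊔ B): entailed.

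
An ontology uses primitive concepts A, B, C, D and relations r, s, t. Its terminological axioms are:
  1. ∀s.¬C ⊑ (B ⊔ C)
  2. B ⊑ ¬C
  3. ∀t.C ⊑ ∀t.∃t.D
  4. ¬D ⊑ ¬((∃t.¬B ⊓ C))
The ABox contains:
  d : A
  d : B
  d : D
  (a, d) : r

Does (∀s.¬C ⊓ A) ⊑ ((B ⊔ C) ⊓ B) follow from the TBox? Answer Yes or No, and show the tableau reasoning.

No

1. (∀s.¬C ⊓ A) ⊑ ((B ⊔ C) ⊓ B)  ⇔  ((∀s.¬C ⊓ A) ⊓ ((¬B ⊓ ¬C) ⊔ ¬B)) unsat w.r.t. T
   apply at x₀: ∀s.¬C⊑(B ⊔ C)
   open: L(x₀) ⊇ {A, C, D, ¬B, ∀s.¬C, …} (+ ∃-successors)
2. Hence (∀s.¬C ⊓ A) ⊑ ((B ⊔ C) ⊓ B): not entailed.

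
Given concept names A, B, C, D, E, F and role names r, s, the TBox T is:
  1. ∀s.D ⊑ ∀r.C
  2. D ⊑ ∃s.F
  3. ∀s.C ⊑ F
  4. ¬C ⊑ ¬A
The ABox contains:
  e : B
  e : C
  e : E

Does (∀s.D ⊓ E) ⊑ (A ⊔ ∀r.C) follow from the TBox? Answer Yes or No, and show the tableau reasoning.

Yes

1. (∀s.D ⊓ E) ⊑ (A ⊔ ∀r.C)  ⇔  ((∀s.D ⊓ E) ⊓ (¬A ⊓ ∃r.¬C)) unsat w.r.t. T
   all branches close; clash {C, ¬C} at an ∃-successor
2. Hence (∀s.D ⊓ E) ⊑ (A ⊔ ∀r.C): entailed.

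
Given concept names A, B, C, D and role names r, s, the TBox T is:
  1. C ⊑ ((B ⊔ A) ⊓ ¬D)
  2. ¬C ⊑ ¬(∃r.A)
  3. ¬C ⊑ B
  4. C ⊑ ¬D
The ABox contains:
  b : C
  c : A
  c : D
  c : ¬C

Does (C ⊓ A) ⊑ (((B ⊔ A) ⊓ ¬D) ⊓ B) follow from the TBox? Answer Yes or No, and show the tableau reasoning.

No

1. (C ⊓ A) ⊑ (((B ⊔ A) ⊓ ¬D) ⊓ B)  ⇔  ((C ⊓ A) ⊓ (((¬B ⊓ ¬A) ⊔ D) ⊔ ¬B)) unsat w.r.t. T
   apply at x₀: C⊑((B ⊔ A) ⊓ ¬D); C⊑¬D
   open: L(x₀) ⊇ {A, C, ¬B, ¬D}
2. Hence (C ⊓ A) ⊑ (((B ⊔ A) ⊓ ¬D) ⊓ B): not entailed.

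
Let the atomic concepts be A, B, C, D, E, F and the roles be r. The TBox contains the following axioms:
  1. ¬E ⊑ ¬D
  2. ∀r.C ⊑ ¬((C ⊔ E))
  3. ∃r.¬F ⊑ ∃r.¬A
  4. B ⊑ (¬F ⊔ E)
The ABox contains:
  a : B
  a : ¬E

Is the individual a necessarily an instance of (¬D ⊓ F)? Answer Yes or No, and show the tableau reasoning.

1. a : (¬D ⊓ F)?  L(a) = {B, ¬E} ∪ {(D ⊔ ¬F)}
   apply at a: ¬E⊑¬D; B⊑(¬F ⊔ E)
   open: L(a) ⊇ {B, ¬D, ¬E, ¬F, ∀r.F, …} (+ ∃-successors) — a ∉ (¬D ⊓ F) possible
2. Hence a : (¬D ⊓ F): not entailed.

No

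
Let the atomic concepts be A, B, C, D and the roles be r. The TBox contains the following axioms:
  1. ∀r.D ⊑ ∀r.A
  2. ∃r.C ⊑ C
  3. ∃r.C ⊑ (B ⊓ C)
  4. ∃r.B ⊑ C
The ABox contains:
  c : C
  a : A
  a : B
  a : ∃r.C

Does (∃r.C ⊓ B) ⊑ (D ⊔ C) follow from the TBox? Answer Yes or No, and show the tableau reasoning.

1. (∃r.C ⊓ B) ⊑ (D ⊔ C)  ⇔  ((∃r.C ⊓ B) ⊓ (¬D ⊓ ¬C)) unsat w.r.t. T
   all branches close; clash {C, ¬C} at x₀
2. Hence (∃r.C ⊓ B) ⊑ (D ⊔ C): entailed.

Yes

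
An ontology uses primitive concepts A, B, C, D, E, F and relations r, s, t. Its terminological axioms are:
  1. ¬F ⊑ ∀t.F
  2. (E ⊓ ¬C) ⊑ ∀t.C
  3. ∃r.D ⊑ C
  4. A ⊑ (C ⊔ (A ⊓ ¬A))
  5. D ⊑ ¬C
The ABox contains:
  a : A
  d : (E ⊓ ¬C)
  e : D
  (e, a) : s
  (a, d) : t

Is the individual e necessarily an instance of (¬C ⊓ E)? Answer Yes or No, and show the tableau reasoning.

1. e : (¬C ⊓ E)?  L(e) = {D} ∪ {(C ⊔ ¬E)}
   apply at e: D⊑¬C
   open: L(e) ⊇ {D, F, ¬A, ¬C, ¬E, …} — e ∉ (¬C ⊓ E) possible
2. Hence e : (¬C ⊓ E): not entailed.

No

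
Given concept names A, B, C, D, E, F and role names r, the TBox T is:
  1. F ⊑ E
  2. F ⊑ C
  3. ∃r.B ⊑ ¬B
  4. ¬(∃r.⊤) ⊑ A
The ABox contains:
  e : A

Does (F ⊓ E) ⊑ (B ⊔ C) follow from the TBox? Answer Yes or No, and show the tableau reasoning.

Yes

1. (F ⊓ E) ⊑ (B ⊔ C)  ⇔  ((F ⊓ E) ⊓ (¬B ⊓ ¬C)) unsat w.r.t. T
   all branches close; clash {C, ¬C} at x₀
2. Hence (F ⊓ E) ⊑ (B ⊔ C): entailed.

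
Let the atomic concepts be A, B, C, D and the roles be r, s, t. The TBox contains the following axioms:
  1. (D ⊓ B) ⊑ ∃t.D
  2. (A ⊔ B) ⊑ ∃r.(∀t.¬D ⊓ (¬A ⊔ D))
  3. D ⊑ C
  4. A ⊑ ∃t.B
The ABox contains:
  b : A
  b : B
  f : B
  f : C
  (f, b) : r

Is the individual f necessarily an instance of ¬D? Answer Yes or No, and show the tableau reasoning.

No

1. f : ¬D?  L(f) = {B, C} ∪ {D}
   open: L(f) ⊇ {B, C, D, ¬A, ∃r.(∀t.¬D ⊓ (¬A ⊔ D)), …} (+ ∃-successors) — f ∉ ¬D possible
2. Hence f : ¬D: not entailed.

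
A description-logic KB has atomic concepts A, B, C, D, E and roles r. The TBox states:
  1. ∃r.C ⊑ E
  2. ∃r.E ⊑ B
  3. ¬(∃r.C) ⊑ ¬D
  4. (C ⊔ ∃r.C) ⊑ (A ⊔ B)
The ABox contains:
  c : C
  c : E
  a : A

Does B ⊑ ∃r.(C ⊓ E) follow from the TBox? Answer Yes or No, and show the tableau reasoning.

No

1. B ⊑ ∃r.(C ⊓ E)  ⇔  (B ⊓ ∀r.(¬C ⊔ ¬E)) unsat w.r.t. T
   open: L(x₀) ⊇ {B, E, ∀r.(¬C ⊔ ¬E), ∃r.C} (+ ∃-successors)
2. Hence B ⊑ ∃r.(C ⊓ E): not entailed.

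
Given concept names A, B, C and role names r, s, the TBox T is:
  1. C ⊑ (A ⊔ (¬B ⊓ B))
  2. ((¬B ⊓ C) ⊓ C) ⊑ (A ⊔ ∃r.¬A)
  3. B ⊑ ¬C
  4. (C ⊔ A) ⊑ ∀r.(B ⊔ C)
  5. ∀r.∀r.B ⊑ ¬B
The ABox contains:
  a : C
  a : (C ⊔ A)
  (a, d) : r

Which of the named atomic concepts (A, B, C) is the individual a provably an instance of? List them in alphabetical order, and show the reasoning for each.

{A, C}

1. a : A?  L(a) = {C, (C ⊔ A)} ∪ {¬A}
   clash {C, ¬C} at a — a ∈ A
2. a : B?  L(a) = {C, (C ⊔ A)} ∪ {¬B}
   apply at a: C⊑(A ⊔ (¬B ⊓ B)); (C ⊔ A)⊑∀r.(B ⊔ C)
   open: L(a) ⊇ {A, C, ¬B, ∀r.(B ⊔ C)} — a ∉ B possible
3. a : C?  L(a) = {C, (C ⊔ A)} ∪ {¬C}
   clash {C, ¬C} at a — a ∈ C
4. Entailed for a: {A, C}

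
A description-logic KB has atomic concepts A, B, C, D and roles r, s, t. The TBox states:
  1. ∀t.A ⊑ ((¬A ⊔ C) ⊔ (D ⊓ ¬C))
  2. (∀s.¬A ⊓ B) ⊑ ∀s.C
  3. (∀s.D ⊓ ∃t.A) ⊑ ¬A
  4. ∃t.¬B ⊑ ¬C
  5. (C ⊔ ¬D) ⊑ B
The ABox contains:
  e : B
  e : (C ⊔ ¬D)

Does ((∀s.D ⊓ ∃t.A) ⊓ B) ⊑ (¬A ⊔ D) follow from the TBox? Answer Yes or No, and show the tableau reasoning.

1. ((∀s.D ⊓ ∃t.A) ⊓ B) ⊑ (¬A ⊔ D)  ⇔  (((∀s.D ⊓ ∃t.A) ⊓ B) ⊓ (A ⊓ ¬D)) unsat w.r.t. T
   all branches close; clash {A, ¬A} at x₀
2. Hence ((∀s.D ⊓ ∃t.A) ⊓ B) ⊑ (¬A ⊔ D): entailed.

Yes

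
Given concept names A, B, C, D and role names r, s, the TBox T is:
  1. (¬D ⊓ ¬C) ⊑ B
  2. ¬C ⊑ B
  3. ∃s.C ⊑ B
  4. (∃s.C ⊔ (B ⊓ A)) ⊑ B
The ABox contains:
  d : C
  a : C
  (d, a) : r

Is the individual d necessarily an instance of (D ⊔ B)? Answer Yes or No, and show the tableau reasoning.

No

1. d : (D ⊔ B)?  L(d) = {C} ∪ {(¬D ⊓ ¬B)}
   open: L(d) ⊇ {C, ¬B, ¬D, ∀s.¬C} — d ∉ (D ⊔ B) possible
2. Hence d : (D ⊔ B): not entailed.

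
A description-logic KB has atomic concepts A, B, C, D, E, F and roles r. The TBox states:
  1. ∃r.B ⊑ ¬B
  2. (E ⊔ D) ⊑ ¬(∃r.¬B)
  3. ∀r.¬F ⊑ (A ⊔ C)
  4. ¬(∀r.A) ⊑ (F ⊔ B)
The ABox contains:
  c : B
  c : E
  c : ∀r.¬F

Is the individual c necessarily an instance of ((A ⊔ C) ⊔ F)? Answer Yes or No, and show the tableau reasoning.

1. c : ((A ⊔ C) ⊔ F)?  L(c) = {B, E, ∀r.¬F} ∪ {((¬A ⊓ ¬C) ⊓ ¬F)}
   clash {C, ¬C} at c — c ∈ ((A ⊔ C) ⊔ F)
2. Hence c : ((A ⊔ C) ⊔ F): entailed.

Yes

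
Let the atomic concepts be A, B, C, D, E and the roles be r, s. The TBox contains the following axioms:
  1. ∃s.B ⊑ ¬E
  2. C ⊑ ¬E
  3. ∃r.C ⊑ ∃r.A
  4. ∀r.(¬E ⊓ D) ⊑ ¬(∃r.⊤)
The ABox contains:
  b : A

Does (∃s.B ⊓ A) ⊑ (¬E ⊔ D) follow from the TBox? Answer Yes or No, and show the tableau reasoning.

1. (∃s.B ⊓ A) ⊑ (¬E ⊔ D)  ⇔  ((∃s.B ⊓ A) ⊓ (E ⊓ ¬D)) unsat w.r.t. T
   all branches close; clash {E, ¬E} at x₀
2. Hence (∃s.B ⊓ A) ⊑ (¬E ⊔ D): entailed.

Yes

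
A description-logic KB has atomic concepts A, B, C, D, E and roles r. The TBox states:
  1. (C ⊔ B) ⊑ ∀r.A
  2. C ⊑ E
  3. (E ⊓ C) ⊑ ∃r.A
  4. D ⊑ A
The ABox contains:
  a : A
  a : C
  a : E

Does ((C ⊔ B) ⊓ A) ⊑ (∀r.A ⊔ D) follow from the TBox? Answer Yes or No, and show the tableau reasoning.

1. ((C ⊔ B) ⊓ A) ⊑ (∀r.A ⊔ D)  ⇔  (((C ⊔ B) ⊓ A) ⊓ (∃r.¬A ⊓ ¬D)) unsat w.r.t. T
   all branches close; clash {A, ¬A} at an ∃-successor
2. Hence ((C ⊔ B) ⊓ A) ⊑ (∀r.A ⊔ D): entailed.

Yes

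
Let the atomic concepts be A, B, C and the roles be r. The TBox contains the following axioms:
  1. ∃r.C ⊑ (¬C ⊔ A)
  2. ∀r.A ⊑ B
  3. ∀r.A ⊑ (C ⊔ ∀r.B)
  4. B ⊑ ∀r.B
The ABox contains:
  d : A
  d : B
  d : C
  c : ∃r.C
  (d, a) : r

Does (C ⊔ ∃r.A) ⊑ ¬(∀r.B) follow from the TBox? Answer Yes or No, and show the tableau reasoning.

1. (C ⊔ ∃r.A) ⊑ ¬(∀r.B)  ⇔  ((C ⊔ ∃r.A) ⊓ ∀r.B) unsat w.r.t. T
   open: L(x₀) ⊇ {C, ∀r.B, ∀r.¬C, ∃r.¬A} (+ ∃-successors)
2. Hence (C ⊔ ∃r.A) ⊑ ¬(∀r.B): not entailed.

No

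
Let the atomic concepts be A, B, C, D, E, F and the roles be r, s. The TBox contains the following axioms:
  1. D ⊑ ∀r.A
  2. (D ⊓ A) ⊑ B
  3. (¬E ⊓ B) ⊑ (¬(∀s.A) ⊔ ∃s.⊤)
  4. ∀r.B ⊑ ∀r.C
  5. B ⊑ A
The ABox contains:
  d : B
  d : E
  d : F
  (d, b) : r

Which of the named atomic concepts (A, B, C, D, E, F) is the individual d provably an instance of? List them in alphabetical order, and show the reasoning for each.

{A, B, E, F}

1. d : A?  L(d) = {B, E, F} ∪ {¬A}
   clash {A, ¬A} at d — d ∈ A
2. d : B?  L(d) = {B, E, F} ∪ {¬B}
   clash {B, ¬B} at d — d ∈ B
3. d : C?  L(d) = {B, E, F} ∪ {¬C}
   apply at d: B⊑A
   open: L(d) ⊇ {A, B, E, F, ¬C, …} (+ ∃-successors) — d ∉ C possible
4. d : D?  L(d) = {B, E, F} ∪ {¬D}
   apply at d: B⊑A
   open: L(d) ⊇ {A, B, E, F, ¬D, …} (+ ∃-successors) — d ∉ D possible
5. d : E?  L(d) = {B, E, F} ∪ {¬E}
   clash {E, ¬E} at d — d ∈ E
6. d : F?  L(d) = {B, E, F} ∪ {¬F}
   clash {F, ¬F} at d — d ∈ F
7. Entailed for d: {A, B, E, F}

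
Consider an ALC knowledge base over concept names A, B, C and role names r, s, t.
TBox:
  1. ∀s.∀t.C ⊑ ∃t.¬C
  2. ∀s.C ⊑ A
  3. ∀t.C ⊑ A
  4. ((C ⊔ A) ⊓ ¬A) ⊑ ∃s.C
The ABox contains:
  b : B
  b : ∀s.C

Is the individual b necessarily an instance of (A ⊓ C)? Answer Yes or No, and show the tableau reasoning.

No

1. b : (A ⊓ C)?  L(b) = {B, ∀s.C} ∪ {(¬A ⊔ ¬C)}
   apply at b: ∀s.C⊑A
   open: L(b) ⊇ {A, B, ¬C, ∀s.C, ∃s.∃t.¬C} (+ ∃-successors) — b ∉ (A ⊓ C) possible
2. Hence b : (A ⊓ C): not entailed.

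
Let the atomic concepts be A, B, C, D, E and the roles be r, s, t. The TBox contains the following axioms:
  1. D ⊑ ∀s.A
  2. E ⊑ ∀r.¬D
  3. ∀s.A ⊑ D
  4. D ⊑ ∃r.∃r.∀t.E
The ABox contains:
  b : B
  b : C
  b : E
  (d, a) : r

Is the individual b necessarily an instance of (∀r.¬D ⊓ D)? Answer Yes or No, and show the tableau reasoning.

No

1. b : (∀r.¬D ⊓ D)?  L(b) = {B, C, E} ∪ {(∃r.D ⊔ ¬D)}
   apply at b: E⊑∀r.¬D
   open: L(b) ⊇ {B, C, E, ¬D, ∀r.¬D, …} (+ ∃-successors) — b ∉ (∀r.¬D ⊓ D) possible
2. Hence b : (∀r.¬D ⊓ D): not entailed.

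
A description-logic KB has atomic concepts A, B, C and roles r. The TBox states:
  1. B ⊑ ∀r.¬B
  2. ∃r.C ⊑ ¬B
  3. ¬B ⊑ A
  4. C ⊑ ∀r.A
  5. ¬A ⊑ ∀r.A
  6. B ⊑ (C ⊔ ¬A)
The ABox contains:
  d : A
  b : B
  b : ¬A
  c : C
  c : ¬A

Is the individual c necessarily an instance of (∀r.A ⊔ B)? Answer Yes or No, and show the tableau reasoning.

Yes

1. c : (∀r.A ⊔ B)?  L(c) = {C, ¬A} ∪ {(∃r.¬A ⊓ ¬B)}
   clash {A, ¬A} at c — c ∈ (∀r.A ⊔ B)
2. Hence c : (∀r.A ⊔ B): entailed.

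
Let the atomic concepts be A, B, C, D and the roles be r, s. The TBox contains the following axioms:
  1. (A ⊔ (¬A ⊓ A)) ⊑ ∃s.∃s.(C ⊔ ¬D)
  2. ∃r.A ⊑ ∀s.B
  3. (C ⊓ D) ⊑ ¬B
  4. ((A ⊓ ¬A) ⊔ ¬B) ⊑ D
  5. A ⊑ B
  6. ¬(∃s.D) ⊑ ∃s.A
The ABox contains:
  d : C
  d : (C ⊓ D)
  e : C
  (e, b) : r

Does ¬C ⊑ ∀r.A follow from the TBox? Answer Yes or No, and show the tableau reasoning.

1. ¬C ⊑ ∀r.A  ⇔  (¬C ⊓ ∃r.¬A) unsat w.r.t. T
   open: L(x₀) ⊇ {B, ¬A, ¬C, ∀r.¬A, ∃r.¬A, …} (+ ∃-successors)
2. Hence ¬C ⊑ ∀r.A: not entailed.

No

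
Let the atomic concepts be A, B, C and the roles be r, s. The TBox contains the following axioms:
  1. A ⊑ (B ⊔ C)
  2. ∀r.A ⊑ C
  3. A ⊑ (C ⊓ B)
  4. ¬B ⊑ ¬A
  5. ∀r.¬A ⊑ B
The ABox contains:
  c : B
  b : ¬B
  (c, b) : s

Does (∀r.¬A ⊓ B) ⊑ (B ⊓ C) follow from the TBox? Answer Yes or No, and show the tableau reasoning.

No

1. (∀r.¬A ⊓ B) ⊑ (B ⊓ C)  ⇔  ((∀r.¬A ⊓ B) ⊓ (¬B ⊔ ¬C)) unsat w.r.t. T
   open: L(x₀) ⊇ {B, ¬A, ¬C, ∀r.¬A, ∃r.¬A} (+ ∃-successors)
2. Hence (∀r.¬A ⊓ B) ⊑ (B ⊓ C): not entailed.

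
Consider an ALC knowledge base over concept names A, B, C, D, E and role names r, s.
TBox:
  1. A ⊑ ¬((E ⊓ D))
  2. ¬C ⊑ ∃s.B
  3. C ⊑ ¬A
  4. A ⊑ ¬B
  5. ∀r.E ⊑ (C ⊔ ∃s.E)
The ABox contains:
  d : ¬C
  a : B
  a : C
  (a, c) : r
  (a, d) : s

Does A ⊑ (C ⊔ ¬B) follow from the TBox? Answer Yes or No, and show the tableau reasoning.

1. A ⊑ (C ⊔ ¬B)  ⇔  (A ⊓ (¬C ⊓ B)) unsat w.r.t. T
   all branches close; clash {B, ¬B} at x₀
2. Hence A ⊑ (C ⊔ ¬B): entailed.

Yes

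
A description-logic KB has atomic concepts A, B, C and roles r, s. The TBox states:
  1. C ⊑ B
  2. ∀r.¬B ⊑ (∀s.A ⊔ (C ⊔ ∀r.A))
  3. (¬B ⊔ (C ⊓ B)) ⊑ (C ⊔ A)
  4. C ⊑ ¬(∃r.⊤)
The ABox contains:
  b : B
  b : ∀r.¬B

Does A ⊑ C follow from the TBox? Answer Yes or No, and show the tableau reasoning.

1. A ⊑ C  ⇔  (A ⊓ ¬C) unsat w.r.t. T
   open: L(x₀) ⊇ {A, B, ¬C, ∃r.B} (+ ∃-successors)
2. Hence A ⊑ C: not entailed.

No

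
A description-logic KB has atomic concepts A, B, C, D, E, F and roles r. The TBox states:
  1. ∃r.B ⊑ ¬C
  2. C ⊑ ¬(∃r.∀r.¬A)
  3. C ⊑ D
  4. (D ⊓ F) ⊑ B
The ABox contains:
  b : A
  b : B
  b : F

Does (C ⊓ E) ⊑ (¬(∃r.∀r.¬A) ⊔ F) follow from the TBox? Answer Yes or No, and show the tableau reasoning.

1. (C ⊓ E) ⊑ (¬(∃r.∀r.¬A) ⊔ F)  ⇔  ((C ⊓ E) ⊓ (∃r.∀r.¬A ⊓ ¬F)) unsat w.r.t. T
   all branches close; clash {C, ¬C} at x₀
2. Hence (C ⊓ E) ⊑ (¬(∃r.∀r.¬A) ⊔ F): entailed.

Yes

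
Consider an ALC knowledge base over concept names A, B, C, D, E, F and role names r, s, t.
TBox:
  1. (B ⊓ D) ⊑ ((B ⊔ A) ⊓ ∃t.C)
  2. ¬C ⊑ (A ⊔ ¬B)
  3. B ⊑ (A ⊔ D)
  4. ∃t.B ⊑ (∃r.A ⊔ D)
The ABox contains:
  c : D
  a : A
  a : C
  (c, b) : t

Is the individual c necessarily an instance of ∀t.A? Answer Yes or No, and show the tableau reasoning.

1. c : ∀t.A?  L(c) = {D} ∪ {∃t.¬A}
   open: L(c) ⊇ {C, D, ¬B, ∀t.¬B, ∃t.¬A} (+ ∃-successors) — c ∉ ∀t.A possible
2. Hence c : ∀t.A: not entailed.

No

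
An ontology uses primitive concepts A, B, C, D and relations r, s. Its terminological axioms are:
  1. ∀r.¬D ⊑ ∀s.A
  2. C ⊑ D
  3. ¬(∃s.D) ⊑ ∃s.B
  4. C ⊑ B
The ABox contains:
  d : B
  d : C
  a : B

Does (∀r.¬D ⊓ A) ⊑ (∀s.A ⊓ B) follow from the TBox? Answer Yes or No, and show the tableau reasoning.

1. (∀r.¬D ⊓ A) ⊑ (∀s.A ⊓ B)  ⇔  ((∀r.¬D ⊓ A) ⊓ (∃s.¬A ⊔ ¬B)) unsat w.r.t. T
   apply at x₀: ∀r.¬D⊑∀s.A
   open: L(x₀) ⊇ {A, ¬B, ¬C, ∀r.¬D, ∀s.A, …} (+ ∃-successors)
2. Hence (∀r.¬D ⊓ A) ⊑ (∀s.A ⊓ B): not entailed.

No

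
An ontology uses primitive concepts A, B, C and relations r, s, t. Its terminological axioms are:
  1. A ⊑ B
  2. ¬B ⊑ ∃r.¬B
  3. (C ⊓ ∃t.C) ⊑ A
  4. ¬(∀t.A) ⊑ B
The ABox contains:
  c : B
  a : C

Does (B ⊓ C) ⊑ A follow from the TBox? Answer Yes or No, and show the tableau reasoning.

No

1. (B ⊓ C) ⊑ A  ⇔  ((B ⊓ C) ⊓ ¬A) unsat w.r.t. T
   open: L(x₀) ⊇ {B, C, ¬A, ∀t.¬C}
2. Hence (B ⊓ C) ⊑ A: not entailed.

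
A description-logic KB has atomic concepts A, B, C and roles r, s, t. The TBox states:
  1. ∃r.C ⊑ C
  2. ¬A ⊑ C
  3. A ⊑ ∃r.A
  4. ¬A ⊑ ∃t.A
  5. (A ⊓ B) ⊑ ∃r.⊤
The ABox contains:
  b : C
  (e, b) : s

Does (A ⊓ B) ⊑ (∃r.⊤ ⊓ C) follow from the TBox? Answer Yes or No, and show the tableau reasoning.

1. (A ⊓ B) ⊑ (∃r.⊤ ⊓ C)  ⇔  ((A ⊓ B) ⊓ (∀r.⊥ ⊔ ¬C)) unsat w.r.t. T
   apply at x₀: A⊑∃r.A; (A ⊓ B)⊑∃r.⊤
   open: L(x₀) ⊇ {A, B, ¬C, ∀r.¬C, ∃r.A, …} (+ ∃-successors)
2. Hence (A ⊓ B) ⊑ (∃r.⊤ ⊓ C): not entailed.

No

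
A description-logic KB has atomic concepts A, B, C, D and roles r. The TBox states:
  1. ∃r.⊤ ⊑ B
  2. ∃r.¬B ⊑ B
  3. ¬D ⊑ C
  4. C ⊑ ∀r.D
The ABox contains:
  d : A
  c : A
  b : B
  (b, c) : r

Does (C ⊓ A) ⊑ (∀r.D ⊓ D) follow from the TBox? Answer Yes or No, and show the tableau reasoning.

No

1. (C ⊓ A) ⊑ (∀r.D ⊓ D)  ⇔  ((C ⊓ A) ⊓ (∃r.¬D ⊔ ¬D)) unsat w.r.t. T
   apply at x₀: C⊑∀r.D
   open: L(x₀) ⊇ {A, C, ¬D, ∀r.B, ∀r.D, …}
2. Hence (C ⊓ A) ⊑ (∀r.D ⊓ D): not entailed.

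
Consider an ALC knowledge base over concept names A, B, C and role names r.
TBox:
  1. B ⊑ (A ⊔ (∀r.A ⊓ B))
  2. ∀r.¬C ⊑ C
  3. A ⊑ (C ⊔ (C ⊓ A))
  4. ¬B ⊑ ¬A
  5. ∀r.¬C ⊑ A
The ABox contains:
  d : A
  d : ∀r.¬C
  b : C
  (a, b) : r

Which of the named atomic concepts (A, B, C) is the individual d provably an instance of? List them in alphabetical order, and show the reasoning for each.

1. d : A?  L(d) = {A, ∀r.¬C} ∪ {¬A}
   clash {A, ¬A} at d — d ∈ A
2. d : B?  L(d) = {A, ∀r.¬C} ∪ {¬B}
   clash {A, ¬A} at d — d ∈ B
3. d : C?  L(d) = {A, ∀r.¬C} ∪ {¬C}
   clash {A, ¬A} at d — d ∈ C
4. Entailed for d: {A, B, C}

{A, B, C}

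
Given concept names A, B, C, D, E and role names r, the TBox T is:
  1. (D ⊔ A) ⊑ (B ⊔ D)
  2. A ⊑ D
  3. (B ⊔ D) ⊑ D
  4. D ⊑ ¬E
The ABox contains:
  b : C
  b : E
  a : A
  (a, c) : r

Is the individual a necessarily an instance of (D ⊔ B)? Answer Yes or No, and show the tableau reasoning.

1. a : (D ⊔ B)?  L(a) = {A} ∪ {(¬D ⊓ ¬B)}
   clash {D, ¬D} at a — a ∈ (D ⊔ B)
2. Hence a : (D ⊔ B): entailed.

Yes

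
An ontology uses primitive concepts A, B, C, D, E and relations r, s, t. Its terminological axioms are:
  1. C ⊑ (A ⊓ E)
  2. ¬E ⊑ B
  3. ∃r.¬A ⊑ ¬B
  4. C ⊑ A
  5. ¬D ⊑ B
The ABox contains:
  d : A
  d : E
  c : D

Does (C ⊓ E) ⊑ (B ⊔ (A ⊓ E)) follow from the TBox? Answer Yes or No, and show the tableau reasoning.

1. (C ⊓ E) ⊑ (B ⊔ (A ⊓ E))  ⇔  ((C ⊓ E) ⊓ (¬B ⊓ (¬A ⊔ ¬E))) unsat w.r.t. T
   all branches close; clash {B, ¬B} at x₀
2. Hence (C ⊓ E) ⊑ (B ⊔ (A ⊓ E)): entailed.

Yes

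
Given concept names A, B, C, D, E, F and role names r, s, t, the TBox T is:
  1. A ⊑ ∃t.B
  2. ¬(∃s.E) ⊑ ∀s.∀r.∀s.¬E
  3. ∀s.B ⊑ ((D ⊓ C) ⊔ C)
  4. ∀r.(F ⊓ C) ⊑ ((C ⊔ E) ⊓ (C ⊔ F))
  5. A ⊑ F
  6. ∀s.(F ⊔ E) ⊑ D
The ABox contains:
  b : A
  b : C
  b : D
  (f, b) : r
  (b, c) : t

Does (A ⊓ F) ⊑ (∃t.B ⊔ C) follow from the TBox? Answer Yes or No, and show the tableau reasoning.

Yes

1. (A ⊓ F) ⊑ (∃t.B ⊔ C)  ⇔  ((A ⊓ F) ⊓ (∀t.¬B ⊓ ¬C)) unsat w.r.t. T
   all branches close; clash {C, ¬C} at x₀
2. Hence (A ⊓ F) ⊑ (∃t.B ⊔ C): entailed.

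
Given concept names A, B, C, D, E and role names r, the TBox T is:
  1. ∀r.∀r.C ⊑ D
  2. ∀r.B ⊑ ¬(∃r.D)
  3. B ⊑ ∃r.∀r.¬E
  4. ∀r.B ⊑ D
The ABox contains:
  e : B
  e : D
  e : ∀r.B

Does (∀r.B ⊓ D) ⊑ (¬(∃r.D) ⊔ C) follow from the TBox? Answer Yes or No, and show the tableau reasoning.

Yes

1. (∀r.B ⊓ D) ⊑ (¬(∃r.D) ⊔ C)  ⇔  ((∀r.B ⊓ D) ⊓ (∃r.D ⊓ ¬C)) unsat w.r.t. T
   all branches close; clash {D, ¬D} at an ∃-successor
2. Hence (∀r.B ⊓ D) ⊑ (¬(∃r.D) ⊔ C): entailed.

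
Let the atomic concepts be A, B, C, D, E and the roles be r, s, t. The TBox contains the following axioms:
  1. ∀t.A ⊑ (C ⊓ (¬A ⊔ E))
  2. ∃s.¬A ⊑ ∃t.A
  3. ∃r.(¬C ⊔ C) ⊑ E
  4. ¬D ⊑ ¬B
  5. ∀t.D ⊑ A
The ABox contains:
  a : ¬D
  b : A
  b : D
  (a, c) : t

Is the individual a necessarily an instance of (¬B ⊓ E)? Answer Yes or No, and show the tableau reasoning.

1. a : (¬B ⊓ E)?  L(a) = {¬D} ∪ {(B ⊔ ¬E)}
   apply at a: ¬D⊑¬B
   open: L(a) ⊇ {¬B, ¬D, ¬E, ∀r.(C ⊓ ¬C), ∀s.A, …} (+ ∃-successors) — a ∉ (¬B ⊓ E) possible
2. Hence a : (¬B ⊓ E): not entailed.

No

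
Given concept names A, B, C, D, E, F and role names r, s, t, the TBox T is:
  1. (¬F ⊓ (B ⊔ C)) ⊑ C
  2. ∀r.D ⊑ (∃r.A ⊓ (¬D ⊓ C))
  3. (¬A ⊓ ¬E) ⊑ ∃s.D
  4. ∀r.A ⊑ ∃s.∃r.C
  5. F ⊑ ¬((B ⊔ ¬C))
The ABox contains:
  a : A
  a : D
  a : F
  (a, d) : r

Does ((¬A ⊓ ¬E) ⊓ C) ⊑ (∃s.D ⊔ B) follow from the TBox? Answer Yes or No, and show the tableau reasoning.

Yes

1. ((¬A ⊓ ¬E) ⊓ C) ⊑ (∃s.D ⊔ B)  ⇔  (((¬A ⊓ ¬E) ⊓ C) ⊓ (∀s.¬D ⊓ ¬B)) unsat w.r.t. T
   all branches close; clash {D, ¬D} at an ∃-successor
2. Hence ((¬A ⊓ ¬E) ⊓ C) ⊑ (∃s.D ⊔ B): entailed.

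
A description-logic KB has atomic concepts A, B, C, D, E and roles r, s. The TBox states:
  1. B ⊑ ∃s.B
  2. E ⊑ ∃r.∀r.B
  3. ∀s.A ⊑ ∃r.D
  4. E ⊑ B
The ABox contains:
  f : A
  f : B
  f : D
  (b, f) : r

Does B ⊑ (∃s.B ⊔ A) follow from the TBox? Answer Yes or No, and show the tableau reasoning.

1. B ⊑ (∃s.B ⊔ A)  ⇔  (B ⊓ (∀s.¬B ⊓ ¬A)) unsat w.r.t. T
   all branches close; clash {B, ¬B} at an ∃-successor
2. Hence B ⊑ (∃s.B ⊔ A): entailed.

Yes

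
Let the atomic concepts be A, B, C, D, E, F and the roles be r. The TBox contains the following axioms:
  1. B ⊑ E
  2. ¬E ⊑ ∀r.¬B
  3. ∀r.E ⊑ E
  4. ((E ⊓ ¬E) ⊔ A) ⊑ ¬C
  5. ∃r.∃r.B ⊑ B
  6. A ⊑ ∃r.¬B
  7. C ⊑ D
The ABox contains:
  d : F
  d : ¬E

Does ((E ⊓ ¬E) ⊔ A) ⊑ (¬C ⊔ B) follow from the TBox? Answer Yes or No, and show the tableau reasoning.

1. ((E ⊓ ¬E) ⊔ A) ⊑ (¬C ⊔ B)  ⇔  (((E ⊓ ¬E) ⊔ A) ⊓ (C ⊓ ¬B)) unsat w.r.t. T
   all branches close; clash {C, ¬C} at x₀
2. Hence ((E ⊓ ¬E) ⊔ A) ⊑ (¬C ⊔ B): entailed.

Yes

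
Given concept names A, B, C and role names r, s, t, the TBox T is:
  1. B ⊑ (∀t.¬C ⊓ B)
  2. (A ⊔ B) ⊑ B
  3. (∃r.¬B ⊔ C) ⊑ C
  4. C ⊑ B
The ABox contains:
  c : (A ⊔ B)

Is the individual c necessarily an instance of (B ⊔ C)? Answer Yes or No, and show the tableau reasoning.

Yes

1. c : (B ⊔ C)?  L(c) = {(A ⊔ B)} ∪ {(¬B ⊓ ¬C)}
   clash {B, ¬B} at c — c ∈ (B ⊔ C)
2. Hence c : (B ⊔ C): entailed.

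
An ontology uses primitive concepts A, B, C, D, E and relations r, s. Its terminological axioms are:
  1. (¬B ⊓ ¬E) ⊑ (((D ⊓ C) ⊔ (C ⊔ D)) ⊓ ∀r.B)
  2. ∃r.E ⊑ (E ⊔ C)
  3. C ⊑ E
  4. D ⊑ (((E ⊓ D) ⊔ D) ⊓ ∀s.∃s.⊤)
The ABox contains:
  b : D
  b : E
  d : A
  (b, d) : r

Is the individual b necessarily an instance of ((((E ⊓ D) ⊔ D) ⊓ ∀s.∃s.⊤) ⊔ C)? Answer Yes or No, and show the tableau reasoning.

1. b : ((((E ⊓ D) ⊔ D) ⊓ ∀s.∃s.⊤) ⊔ C)?  L(b) = {D, E} ∪ {((((¬E ⊔ ¬D) ⊓ ¬D) ⊔ ∃s.∀s.⊥) ⊓ ¬C)}
   clash ⊥ at an ∃-successor — b ∈ ((((E ⊓ D) ⊔ D) ⊓ ∀s.∃s.⊤) ⊔ C)
2. Hence b : ((((E ⊓ D) ⊔ D) ⊓ ∀s.∃s.⊤) ⊔ C): entailed.

Yes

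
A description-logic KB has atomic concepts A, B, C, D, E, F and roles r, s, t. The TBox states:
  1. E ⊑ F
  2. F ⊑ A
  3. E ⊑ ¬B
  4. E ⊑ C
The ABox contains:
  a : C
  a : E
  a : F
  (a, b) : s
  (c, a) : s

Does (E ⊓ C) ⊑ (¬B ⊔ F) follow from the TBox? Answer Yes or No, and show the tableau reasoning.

1. (E ⊓ C) ⊑ (¬B ⊔ F)  ⇔  ((E ⊓ C) ⊓ (B ⊓ ¬F)) unsat w.r.t. T
   all branches close; clash {F, ¬F} at x₀
2. Hence (E ⊓ C) ⊑ (¬B ⊔ F): entailed.

Yes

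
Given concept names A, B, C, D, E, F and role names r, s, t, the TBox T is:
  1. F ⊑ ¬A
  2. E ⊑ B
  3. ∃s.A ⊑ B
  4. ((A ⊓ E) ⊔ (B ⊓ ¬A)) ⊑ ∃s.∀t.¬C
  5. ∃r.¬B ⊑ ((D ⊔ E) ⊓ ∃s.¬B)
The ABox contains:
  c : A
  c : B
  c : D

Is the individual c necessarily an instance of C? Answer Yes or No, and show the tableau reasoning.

No

1. c : C?  L(c) = {A, B, D} ∪ {¬C}
   open: L(c) ⊇ {A, B, D, ¬C, ¬E, …} — c ∉ C possible
2. Hence c : C: not entailed.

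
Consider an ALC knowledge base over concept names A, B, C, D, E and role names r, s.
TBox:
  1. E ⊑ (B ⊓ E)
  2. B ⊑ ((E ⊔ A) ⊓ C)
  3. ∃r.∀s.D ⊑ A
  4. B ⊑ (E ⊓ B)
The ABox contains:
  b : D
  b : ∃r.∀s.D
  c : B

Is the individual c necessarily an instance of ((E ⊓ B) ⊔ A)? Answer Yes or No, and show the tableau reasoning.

Yes

1. c : ((E ⊓ B) ⊔ A)?  L(c) = {B} ∪ {((¬E ⊔ ¬B) ⊓ ¬A)}
   clash {B, ¬B} at c — c ∈ ((E ⊓ B) ⊔ A)
2. Hence c : ((E ⊓ B) ⊔ A): entailed.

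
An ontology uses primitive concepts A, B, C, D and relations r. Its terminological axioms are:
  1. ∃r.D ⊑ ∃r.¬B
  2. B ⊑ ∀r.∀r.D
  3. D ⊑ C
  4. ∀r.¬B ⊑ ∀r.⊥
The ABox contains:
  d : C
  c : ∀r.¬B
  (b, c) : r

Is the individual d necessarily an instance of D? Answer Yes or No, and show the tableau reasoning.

No

1. d : D?  L(d) = {C} ∪ {¬D}
   open: L(d) ⊇ {C, ¬B, ¬D, ∀r.¬D, ∃r.B} (+ ∃-successors) — d ∉ D possible
2. Hence d : D: not entailed.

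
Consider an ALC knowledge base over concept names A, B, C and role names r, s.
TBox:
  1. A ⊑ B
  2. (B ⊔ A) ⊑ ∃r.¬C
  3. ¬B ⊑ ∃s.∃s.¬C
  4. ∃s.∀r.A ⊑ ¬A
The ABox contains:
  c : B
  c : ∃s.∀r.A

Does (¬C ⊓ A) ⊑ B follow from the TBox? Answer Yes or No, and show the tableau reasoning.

Yes

1. (¬C ⊓ A) ⊑ B  ⇔  ((¬C ⊓ A) ⊓ ¬B) unsat w.r.t. T
   all branches close; clash {B, ¬B} at x₀
2. Hence (¬C ⊓ A) ⊑ B: entailed.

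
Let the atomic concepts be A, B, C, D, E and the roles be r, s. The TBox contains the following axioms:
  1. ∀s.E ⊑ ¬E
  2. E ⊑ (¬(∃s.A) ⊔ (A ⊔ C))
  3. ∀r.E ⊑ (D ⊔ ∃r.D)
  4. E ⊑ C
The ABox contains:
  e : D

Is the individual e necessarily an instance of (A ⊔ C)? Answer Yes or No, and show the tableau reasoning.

No

1. e : (A ⊔ C)?  L(e) = {D} ∪ {(¬A ⊓ ¬C)}
   open: L(e) ⊇ {D, ¬A, ¬C, ¬E, ∃r.¬E} (+ ∃-successors) — e ∉ (A ⊔ C) possible
2. Hence e : (A ⊔ C): not entailed.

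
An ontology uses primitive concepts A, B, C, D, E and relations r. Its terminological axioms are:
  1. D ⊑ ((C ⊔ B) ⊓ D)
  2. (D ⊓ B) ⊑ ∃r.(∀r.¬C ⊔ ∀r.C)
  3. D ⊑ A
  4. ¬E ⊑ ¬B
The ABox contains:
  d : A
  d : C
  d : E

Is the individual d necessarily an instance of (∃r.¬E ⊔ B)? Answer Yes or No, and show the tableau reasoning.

No

1. d : (∃r.¬E ⊔ B)?  L(d) = {A, C, E} ∪ {(∀r.E ⊓ ¬B)}
   open: L(d) ⊇ {A, C, E, ¬B, ¬D, …} — d ∉ (∃r.¬E ⊔ B) possible
2. Hence d : (∃r.¬E ⊔ B): not entailed.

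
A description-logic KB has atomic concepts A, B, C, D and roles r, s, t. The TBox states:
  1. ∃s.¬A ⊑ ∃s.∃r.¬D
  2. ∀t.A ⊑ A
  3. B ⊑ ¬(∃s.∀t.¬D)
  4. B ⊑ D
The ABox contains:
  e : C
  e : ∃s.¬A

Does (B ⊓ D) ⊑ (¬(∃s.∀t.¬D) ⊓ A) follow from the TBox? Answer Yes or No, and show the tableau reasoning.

1. (B ⊓ D) ⊑ (¬(∃s.∀t.¬D) ⊓ A)  ⇔  ((B ⊓ D) ⊓ (∃s.∀t.¬D ⊔ ¬A)) unsat w.r.t. T
   apply at x₀: B⊑¬(∃s.∀t.¬D)
   open: L(x₀) ⊇ {B, D, ¬A, ∀s.A, ∀s.∃t.D, …} (+ ∃-successors)
2. Hence (B ⊓ D) ⊑ (¬(∃s.∀t.¬D) ⊓ A): not entailed.

No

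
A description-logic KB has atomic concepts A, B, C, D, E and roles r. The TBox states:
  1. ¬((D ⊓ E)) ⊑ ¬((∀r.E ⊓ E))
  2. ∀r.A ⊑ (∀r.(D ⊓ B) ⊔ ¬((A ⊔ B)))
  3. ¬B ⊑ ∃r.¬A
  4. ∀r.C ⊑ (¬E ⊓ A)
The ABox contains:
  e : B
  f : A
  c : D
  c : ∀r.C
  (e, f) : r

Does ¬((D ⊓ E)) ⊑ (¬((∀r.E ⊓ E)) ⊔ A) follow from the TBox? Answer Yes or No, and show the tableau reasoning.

1. ¬((D ⊓ E)) ⊑ (¬((∀r.E ⊓ E)) ⊔ A)  ⇔  ((¬D ⊔ ¬E) ⊓ ((∀r.E ⊓ E) ⊓ ¬A)) unsat w.r.t. T
   all branches close; clash {E, ¬E} at x₀
2. Hence ¬((D ⊓ E)) ⊑ (¬((∀r.E ⊓ E)) ⊔ A): entailed.

Yes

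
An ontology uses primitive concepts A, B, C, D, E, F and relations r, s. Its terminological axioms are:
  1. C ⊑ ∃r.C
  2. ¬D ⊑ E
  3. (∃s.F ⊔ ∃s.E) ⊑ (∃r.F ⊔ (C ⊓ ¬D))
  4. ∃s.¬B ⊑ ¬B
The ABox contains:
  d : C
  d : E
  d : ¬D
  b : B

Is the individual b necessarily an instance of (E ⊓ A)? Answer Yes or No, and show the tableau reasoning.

1. b : (E ⊓ A)?  L(b) = {B} ∪ {(¬E ⊔ ¬A)}
   open: L(b) ⊇ {B, D, ¬C, ¬E, ∀s.B, …} — b ∉ (E ⊓ A) possible
2. Hence b : (E ⊓ A): not entailed.

No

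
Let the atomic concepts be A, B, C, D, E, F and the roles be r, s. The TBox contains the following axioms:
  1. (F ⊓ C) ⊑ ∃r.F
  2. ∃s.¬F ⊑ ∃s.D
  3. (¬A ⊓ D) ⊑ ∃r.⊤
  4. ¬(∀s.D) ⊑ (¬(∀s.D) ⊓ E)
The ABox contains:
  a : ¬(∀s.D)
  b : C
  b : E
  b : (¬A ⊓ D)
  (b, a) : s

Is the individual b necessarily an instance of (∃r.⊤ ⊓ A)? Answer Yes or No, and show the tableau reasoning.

No

1. b : (∃r.⊤ ⊓ A)?  L(b) = {C, E, (¬A ⊓ D)} ∪ {(∀r.⊥ ⊔ ¬A)}
   apply at b: (¬A ⊓ D)⊑∃r.⊤
   open: L(b) ⊇ {C, D, E, ¬A, ¬F, …} (+ ∃-successors) — b ∉ (∃r.⊤ ⊓ A) possible
2. Hence b : (∃r.⊤ ⊓ A): not entailed.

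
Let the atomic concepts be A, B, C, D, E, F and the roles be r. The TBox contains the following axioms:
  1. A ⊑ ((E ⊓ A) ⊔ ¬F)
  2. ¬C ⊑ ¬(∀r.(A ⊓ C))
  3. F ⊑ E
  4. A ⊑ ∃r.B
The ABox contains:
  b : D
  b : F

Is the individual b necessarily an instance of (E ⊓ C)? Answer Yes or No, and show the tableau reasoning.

No

1. b : (E ⊓ C)?  L(b) = {D, F} ∪ {(¬E ⊔ ¬C)}
   apply at b: F⊑E
   open: L(b) ⊇ {D, E, F, ¬A, ¬C, …} (+ ∃-successors) — b ∉ (E ⊓ C) possible
2. Hence b : (E ⊓ C): not entailed.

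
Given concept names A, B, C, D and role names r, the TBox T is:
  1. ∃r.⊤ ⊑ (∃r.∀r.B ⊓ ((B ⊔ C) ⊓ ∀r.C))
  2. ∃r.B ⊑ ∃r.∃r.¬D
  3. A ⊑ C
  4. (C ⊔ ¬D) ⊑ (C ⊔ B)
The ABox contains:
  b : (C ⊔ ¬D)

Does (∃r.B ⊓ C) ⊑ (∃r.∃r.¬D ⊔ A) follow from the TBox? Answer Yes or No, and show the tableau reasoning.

1. (∃r.B ⊓ C) ⊑ (∃r.∃r.¬D ⊔ A)  ⇔  ((∃r.B ⊓ C) ⊓ (∀r.∀r.D ⊓ ¬A)) unsat w.r.t. T
   all branches close; clash {D, ¬D} at an ∃-successor
2. Hence (∃r.B ⊓ C) ⊑ (∃r.∃r.¬D ⊔ A): entailed.

Yes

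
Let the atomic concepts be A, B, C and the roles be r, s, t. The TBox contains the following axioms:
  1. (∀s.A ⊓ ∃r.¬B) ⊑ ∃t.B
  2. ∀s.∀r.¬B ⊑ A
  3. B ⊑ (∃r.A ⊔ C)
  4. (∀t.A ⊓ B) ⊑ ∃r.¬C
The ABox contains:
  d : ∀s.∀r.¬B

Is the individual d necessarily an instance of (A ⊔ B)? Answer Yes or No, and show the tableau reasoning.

Yes

1. d : (A ⊔ B)?  L(d) = {∀s.∀r.¬B} ∪ {(¬A ⊓ ¬B)}
   clash {A, ¬A} at d — d ∈ (A ⊔ B)
2. Hence d : (A ⊔ B): entailed.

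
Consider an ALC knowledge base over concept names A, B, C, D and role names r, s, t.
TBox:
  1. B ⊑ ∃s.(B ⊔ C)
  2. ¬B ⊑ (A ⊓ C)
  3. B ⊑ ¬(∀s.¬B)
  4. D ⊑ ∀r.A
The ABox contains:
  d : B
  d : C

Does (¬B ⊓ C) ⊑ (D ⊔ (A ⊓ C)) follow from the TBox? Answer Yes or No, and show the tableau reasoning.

1. (¬B ⊓ C) ⊑ (D ⊔ (A ⊓ C))  ⇔  ((¬B ⊓ C) ⊓ (¬D ⊓ (¬A ⊔ ¬C))) unsat w.r.t. T
   all branches close; clash {C, ¬C} at x₀
2. Hence (¬B ⊓ C) ⊑ (D ⊔ (A ⊓ C)): entailed.

Yes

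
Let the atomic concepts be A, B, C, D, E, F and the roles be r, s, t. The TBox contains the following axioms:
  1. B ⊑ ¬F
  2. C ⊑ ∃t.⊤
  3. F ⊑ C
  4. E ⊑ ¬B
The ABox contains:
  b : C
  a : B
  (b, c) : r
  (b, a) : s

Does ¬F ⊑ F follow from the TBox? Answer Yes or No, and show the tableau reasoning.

No

1. ¬F ⊑ F  ⇔  (¬F ⊓ ¬F) unsat w.r.t. T
   open: L(x₀) ⊇ {¬C, ¬E, ¬F}
2. Hence ¬F ⊑ F: not entailed.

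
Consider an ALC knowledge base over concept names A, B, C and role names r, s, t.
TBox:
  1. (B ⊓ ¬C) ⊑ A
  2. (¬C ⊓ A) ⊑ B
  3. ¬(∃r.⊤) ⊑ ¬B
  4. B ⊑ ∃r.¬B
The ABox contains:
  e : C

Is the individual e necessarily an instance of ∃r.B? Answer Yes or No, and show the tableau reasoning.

1. e : ∃r.B?  L(e) = {C} ∪ {∀r.¬B}
   open: L(e) ⊇ {C, ¬B, ∀r.¬B, ∃r.⊤} (+ ∃-successors) — e ∉ ∃r.B possible
2. Hence e : ∃r.B: not entailed.

No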